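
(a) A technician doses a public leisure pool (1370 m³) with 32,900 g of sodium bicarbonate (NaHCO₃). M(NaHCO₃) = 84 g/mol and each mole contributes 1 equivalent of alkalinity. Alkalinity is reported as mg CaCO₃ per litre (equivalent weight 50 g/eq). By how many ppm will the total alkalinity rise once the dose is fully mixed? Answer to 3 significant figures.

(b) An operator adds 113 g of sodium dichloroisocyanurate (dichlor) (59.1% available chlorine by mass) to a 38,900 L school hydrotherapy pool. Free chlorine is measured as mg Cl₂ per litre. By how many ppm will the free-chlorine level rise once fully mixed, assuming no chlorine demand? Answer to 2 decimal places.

(a) Volume: 1370 m³ = 1,370,000 L.
(a) Moles of NaHCO₃: 32,900 g ÷ 84 g/mol = 391.7 mol → 391.7 eq of alkalinity.
(a) As CaCO₃: 391.7 eq × 50 g/eq = 19,580 g.
(a) Rise: 19,580 g / 1,370,000 L × 1000 = 14.29 mg/L.

(b) Available chlorine delivered: 113 g × 0.591 = 66.78 g as Cl₂.
(b) Concentration rise: 66.78 g / 38,900 L = 1.717 mg/L = 1.72 ppm.

(a) 14.3 ppm; (b) 1.72 ppm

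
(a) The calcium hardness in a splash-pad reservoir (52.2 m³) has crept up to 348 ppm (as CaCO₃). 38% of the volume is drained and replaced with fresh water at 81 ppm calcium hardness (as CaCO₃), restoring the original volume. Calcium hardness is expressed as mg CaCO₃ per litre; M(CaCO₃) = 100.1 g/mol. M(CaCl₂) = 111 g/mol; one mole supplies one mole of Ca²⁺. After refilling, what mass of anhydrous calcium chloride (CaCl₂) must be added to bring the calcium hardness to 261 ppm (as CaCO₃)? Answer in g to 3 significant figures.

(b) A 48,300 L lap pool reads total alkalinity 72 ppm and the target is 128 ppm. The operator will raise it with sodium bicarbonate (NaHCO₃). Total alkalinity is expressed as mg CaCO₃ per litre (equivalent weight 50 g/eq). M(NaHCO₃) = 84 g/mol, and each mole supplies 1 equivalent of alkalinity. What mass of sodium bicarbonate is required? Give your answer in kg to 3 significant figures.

(a) 837 g; (b) 4.54 kg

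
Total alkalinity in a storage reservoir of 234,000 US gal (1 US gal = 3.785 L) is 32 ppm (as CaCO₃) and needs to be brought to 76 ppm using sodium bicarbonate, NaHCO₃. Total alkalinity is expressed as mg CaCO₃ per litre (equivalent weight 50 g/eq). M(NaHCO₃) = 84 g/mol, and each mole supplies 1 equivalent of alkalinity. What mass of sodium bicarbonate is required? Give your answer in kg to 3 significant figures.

Volume: 234,000 US gal × 3.785 L/gal = 885,690 L.
Alkalinity to add: (76 − 32) = 44 mg/L as CaCO₃ × 885,690 L = 38,970 g as CaCO₃.
Equivalents: 38,970 g ÷ 50 g/eq = 779.4 eq.
NaHCO₃ supplies 1 eq per mole → 779.4 mol.
Mass: 779.4 mol × 84 g/mol = 65,470 g.

65.5 kg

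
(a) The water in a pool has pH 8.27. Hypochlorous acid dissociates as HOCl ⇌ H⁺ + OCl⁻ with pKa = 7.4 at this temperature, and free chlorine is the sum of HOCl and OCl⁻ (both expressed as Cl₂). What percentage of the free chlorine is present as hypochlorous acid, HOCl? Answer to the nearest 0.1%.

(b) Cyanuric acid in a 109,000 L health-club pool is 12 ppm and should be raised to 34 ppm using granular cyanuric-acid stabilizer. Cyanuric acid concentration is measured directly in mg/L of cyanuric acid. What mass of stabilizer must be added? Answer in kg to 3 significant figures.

(a) 11.9%; (b) 2.40 kg

(a) [OCl⁻]/[HOCl] = 10^(pH − pKa) = 10^(8.27 − 7.4) = 10^0.87 = 7.413.
(a) Fraction as HOCl = 1 / (1 + 7.413) = 0.1189.

(b) CYA to add: (34 − 12) = 22 mg/L × 109,000 L = 2398 g cyanuric acid.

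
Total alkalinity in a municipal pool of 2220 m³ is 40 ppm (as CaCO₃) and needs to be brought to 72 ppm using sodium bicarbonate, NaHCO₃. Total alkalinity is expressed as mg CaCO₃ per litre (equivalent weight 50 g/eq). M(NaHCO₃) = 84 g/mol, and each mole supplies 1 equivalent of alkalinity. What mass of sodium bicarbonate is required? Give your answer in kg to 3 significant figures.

119 kg

Volume: 2220 m³ = 2,220,000 L.
Alkalinity to add: (72 − 40) = 32 mg/L as CaCO₃ × 2,220,000 L = 71,040 g as CaCO₃.
Equivalents: 71,040 g ÷ 50 g/eq = 1421 eq.
NaHCO₃ supplies 1 eq per mole → 1421 mol.
Mass: 1421 mol × 84 g/mol = 119,300 g.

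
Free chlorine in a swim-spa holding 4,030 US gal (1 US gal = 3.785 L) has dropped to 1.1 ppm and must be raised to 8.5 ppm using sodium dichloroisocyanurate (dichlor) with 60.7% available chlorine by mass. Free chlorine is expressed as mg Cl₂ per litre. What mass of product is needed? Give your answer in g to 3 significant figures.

Volume: 4,030 US gal × 3.785 L/gal = 15,254 L.
Chlorine deficit: 8.5 − 1.1 = 7.4 ppm = 7.4 mg/L as Cl₂.
Cl₂ equivalent needed: 7.4 mg/L × 15,254 L = 112,900 mg = 112.9 g.
Product at 60.7% available chlorine: 112.9 / 0.607 = 186 g.

186 g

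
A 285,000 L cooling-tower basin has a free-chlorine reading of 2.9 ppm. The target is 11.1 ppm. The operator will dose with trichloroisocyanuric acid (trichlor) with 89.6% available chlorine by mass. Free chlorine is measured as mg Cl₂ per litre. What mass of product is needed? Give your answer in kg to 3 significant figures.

2.61 kg

Chlorine deficit: 11.1 − 2.9 = 8.2 ppm = 8.2 mg/L as Cl₂.
Cl₂ equivalent needed: 8.2 mg/L × 285,000 L = 2,337,000 mg = 2337 g.
Product at 89.6% available chlorine: 2337 / 0.896 = 2608 g.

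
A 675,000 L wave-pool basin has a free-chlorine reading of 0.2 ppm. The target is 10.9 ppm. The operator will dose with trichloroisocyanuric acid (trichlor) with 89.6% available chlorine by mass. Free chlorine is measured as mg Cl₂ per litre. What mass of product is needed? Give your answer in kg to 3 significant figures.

8.06 kg

Chlorine deficit: 10.9 − 0.2 = 10.7 ppm = 10.7 mg/L as Cl₂.
Cl₂ equivalent needed: 10.7 mg/L × 675,000 L = 7,222,000 mg = 7222 g.
Product at 89.6% available chlorine: 7222 / 0.896 = 8061 g.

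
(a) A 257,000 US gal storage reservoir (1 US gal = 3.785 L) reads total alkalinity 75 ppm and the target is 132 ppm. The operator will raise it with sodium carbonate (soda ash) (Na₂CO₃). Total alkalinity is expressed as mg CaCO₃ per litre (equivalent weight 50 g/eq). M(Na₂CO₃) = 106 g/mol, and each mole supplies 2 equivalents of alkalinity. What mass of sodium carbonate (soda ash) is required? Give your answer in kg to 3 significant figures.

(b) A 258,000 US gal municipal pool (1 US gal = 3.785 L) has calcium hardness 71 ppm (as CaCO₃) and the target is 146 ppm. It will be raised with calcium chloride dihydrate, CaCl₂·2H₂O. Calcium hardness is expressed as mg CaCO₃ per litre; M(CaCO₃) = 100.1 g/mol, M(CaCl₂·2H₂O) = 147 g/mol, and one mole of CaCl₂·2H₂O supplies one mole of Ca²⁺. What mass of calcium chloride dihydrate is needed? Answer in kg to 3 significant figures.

(a) Volume: 257,000 US gal × 3.785 L/gal = 972,745 L.
(a) Alkalinity to add: (132 − 75) = 57 mg/L as CaCO₃ × 972,745 L = 55,450 g as CaCO₃.
(a) Equivalents: 55,450 g ÷ 50 g/eq = 1109 eq.
(a) Each mole of Na₂CO₃ supplies 2 eq, so 1109 / 2 = 554.5 mol.
(a) Mass: 554.5 mol × 106 g/mol = 58,770 g.

(b) Volume: 258,000 US gal × 3.785 L/gal = 976,530 L.
(b) Hardness to add: (146 − 71) = 75 mg/L as CaCO₃ × 976,530 L = 73,240 g as CaCO₃.
(b) Moles of Ca²⁺ (1 mol Ca²⁺ ≡ 1 mol CaCO₃): 73,240 / 100.1 g/mol = 731.7 mol.
(b) Mass of CaCl₂·2H₂O: 731.7 × 147 = 107,600 g.

(a) 58.8 kg; (b) 108 kg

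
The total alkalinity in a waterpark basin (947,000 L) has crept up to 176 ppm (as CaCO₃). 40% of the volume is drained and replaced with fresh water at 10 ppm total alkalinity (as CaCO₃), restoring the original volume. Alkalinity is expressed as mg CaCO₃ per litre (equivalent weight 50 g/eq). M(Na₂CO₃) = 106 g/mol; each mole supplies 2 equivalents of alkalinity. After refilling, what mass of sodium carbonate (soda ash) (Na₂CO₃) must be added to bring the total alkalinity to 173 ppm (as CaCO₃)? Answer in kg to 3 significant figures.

After draining 40% and refilling: 176 × 0.60 + 10 × 0.40 = 109.6 ppm.
Deficit to target: 173 − 109.6 = 63.4 mg/L.
As CaCO₃: 63.4 mg/L × 947,000 L = 60,040 g; ÷ 50 g/eq ÷ 2 = 600.4 mol Na₂CO₃.
Mass: 600.4 × 106 = 63,640 g.

63.6 kg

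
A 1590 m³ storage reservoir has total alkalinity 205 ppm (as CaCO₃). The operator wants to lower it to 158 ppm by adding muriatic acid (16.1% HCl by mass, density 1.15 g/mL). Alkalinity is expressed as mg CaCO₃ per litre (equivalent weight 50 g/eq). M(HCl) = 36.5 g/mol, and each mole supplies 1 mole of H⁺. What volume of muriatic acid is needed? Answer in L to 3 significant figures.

Volume: 1590 m³ = 1,590,000 L.
Alkalinity to neutralize: (205 − 158) = 47 mg/L as CaCO₃ × 1,590,000 L = 74,730 g as CaCO₃.
Equivalents of H⁺ required: 74,730 ÷ 50 g/eq = 1495 eq = 1495 mol HCl.
Mass of HCl: 1495 × 36.5 = 54,550 g.
Mass of 16.1% solution: 54,550 / 0.161 = 338,800 g.
Volume: 338,800 g ÷ 1.15 g/mL = 294,600 mL.

295 L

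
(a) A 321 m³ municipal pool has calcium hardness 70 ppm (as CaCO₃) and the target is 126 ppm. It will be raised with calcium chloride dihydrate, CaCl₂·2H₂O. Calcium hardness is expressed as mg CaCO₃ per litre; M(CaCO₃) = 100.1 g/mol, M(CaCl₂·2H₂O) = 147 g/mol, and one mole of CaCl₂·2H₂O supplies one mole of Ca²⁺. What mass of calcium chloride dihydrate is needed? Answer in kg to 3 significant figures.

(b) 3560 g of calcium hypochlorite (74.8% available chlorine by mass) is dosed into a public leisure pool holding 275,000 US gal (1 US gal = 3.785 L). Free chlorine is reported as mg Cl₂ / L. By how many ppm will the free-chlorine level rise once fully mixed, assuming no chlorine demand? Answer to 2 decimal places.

(a) Volume: 321 m³ = 321,000 L.
(a) Hardness to add: (126 − 70) = 56 mg/L as CaCO₃ × 321,000 L = 17,980 g as CaCO₃.
(a) Moles of Ca²⁺ (1 mol Ca²⁺ ≡ 1 mol CaCO₃): 17,980 / 100.1 g/mol = 179.6 mol.
(a) Mass of CaCl₂·2H₂O: 179.6 × 147 = 26,400 g.

(b) Volume: 275,000 US gal × 3.785 L/gal = 1,040,875 L.
(b) Available chlorine delivered: 3560 g × 0.748 = 2663 g as Cl₂.
(b) Concentration rise: 2663 g / 1,040,875 L = 2.558 mg/L = 2.56 ppm.

(a) 26.4 kg; (b) 2.56 ppm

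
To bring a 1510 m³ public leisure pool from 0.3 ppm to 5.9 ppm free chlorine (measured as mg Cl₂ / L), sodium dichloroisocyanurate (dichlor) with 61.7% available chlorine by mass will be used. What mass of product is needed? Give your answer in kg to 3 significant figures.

Volume: 1510 m³ = 1,510,000 L.
Chlorine deficit: 5.9 − 0.3 = 5.6 ppm = 5.6 mg/L as Cl₂.
Cl₂ equivalent needed: 5.6 mg/L × 1,510,000 L = 8,456,000 mg = 8456 g.
Product at 61.7% available chlorine: 8456 / 0.617 = 13,710 g.

13.7 kg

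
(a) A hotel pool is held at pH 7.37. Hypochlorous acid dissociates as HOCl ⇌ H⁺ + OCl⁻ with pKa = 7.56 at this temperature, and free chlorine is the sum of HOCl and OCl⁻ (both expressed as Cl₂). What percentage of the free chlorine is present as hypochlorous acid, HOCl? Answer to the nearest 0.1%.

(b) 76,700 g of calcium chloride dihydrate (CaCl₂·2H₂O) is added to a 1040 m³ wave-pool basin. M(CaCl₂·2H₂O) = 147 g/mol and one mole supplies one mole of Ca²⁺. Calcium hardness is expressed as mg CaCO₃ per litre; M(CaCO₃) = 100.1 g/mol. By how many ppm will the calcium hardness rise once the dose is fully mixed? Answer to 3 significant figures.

(a) [OCl⁻]/[HOCl] = 10^(pH − pKa) = 10^(7.37 − 7.56) = 10^-0.19 = 0.6457.
(a) Fraction as HOCl = 1 / (1 + 0.6457) = 0.6077.

(b) Volume: 1040 m³ = 1,040,000 L.
(b) Moles of Ca²⁺: 76,700 g ÷ 147 g/mol = 521.8 mol.
(b) As CaCO₃: 521.8 mol × 100.1 g/mol = 52,230 g.
(b) Rise: 52,230 g / 1,040,000 L × 1000 = 50.22 mg/L.

(a) 60.8%; (b) 50.2 ppm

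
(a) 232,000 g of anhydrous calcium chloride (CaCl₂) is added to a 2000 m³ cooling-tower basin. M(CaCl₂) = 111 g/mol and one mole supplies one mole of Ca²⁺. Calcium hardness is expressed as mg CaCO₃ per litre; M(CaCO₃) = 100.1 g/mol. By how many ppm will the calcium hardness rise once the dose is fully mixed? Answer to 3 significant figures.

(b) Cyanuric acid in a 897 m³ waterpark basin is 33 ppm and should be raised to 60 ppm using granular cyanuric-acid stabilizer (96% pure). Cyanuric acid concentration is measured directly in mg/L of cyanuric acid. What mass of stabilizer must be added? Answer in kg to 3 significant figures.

(a) Volume: 2000 m³ = 2,000,000 L.
(a) Moles of Ca²⁺: 232,000 g ÷ 111 g/mol = 2090 mol.
(a) As CaCO₃: 2090 mol × 100.1 g/mol = 209,200 g.
(a) Rise: 209,200 g / 2,000,000 L × 1000 = 104.6 mg/L.

(b) Volume: 897 m³ = 897,000 L.
(b) CYA to add: (60 − 33) = 27 mg/L × 897,000 L = 24,220 g cyanuric acid.
(b) At 96% purity: 24,220 / 0.96 = 25,230 g product.

(a) 105 ppm; (b) 25.2 kg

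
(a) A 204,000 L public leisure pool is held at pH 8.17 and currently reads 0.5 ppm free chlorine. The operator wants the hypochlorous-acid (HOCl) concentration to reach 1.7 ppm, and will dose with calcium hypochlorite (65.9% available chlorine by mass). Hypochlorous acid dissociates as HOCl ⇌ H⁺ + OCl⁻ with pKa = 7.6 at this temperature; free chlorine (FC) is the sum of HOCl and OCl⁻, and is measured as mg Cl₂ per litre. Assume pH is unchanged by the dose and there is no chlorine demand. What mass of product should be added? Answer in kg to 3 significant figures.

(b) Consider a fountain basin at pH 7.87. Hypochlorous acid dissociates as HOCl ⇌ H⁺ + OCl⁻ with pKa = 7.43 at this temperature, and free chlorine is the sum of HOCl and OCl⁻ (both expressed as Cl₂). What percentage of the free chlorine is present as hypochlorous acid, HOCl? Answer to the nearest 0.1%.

(a) 2.33 kg; (b) 26.6%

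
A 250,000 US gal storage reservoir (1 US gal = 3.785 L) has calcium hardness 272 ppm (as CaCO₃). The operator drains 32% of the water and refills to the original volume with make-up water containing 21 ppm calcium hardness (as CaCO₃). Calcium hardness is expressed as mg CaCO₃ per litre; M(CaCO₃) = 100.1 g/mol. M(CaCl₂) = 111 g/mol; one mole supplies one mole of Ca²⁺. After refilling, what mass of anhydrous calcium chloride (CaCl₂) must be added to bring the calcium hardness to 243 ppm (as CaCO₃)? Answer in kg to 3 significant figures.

Volume: 250,000 US gal × 3.785 L/gal = 946,250 L.
After draining 32% and refilling: 272 × 0.68 + 21 × 0.32 = 191.68 ppm.
Deficit to target: 243 − 191.68 = 51.32 mg/L.
As CaCO₃: 51.32 mg/L × 946,250 L = 48,560 g; ÷ 100.1 = 485.1 mol Ca²⁺.
Mass: 485.1 × 111 = 53,850 g.

53.8 kg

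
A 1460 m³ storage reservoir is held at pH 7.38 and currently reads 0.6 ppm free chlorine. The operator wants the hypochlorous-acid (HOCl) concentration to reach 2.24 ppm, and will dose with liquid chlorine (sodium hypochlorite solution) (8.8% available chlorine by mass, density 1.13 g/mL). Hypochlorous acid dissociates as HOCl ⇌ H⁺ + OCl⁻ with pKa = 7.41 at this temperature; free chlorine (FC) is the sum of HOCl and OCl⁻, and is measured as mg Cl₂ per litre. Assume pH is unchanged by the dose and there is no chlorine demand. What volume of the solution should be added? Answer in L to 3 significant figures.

54.8 L

Volume: 1460 m³ = 1,460,000 L.
[OCl⁻]/[HOCl] = 10^(pH − pKa) = 10^(7.38 − 7.41) = 0.9333; fraction as HOCl = 1/(1 + 0.9333) = 0.5173.
Free chlorine required for 2.24 ppm HOCl: 2.24 / 0.5173 = 4.33 ppm.
FC to add: 4.33 − 0.6 = 3.73 mg/L as Cl₂.
Cl₂ equivalent: 3.73 mg/L × 1,460,000 L = 5447 g.
Product at 8.8% available Cl: 5447 / 0.088 = 61,890 g.
Volume: 61,890 g ÷ 1.13 g/mL = 54,770 mL.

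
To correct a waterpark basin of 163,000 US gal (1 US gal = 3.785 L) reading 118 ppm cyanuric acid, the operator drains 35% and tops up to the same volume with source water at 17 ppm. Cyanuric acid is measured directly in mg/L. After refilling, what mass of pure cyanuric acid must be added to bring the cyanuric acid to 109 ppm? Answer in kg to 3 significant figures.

16.3 kg

Volume: 163,000 US gal × 3.785 L/gal = 616,955 L.
After draining 35% and refilling: 118 × 0.65 + 17 × 0.35 = 82.65 ppm.
Deficit to target: 109 − 82.65 = 26.35 mg/L.
Mass: 26.35 mg/L × 616,955 L = 16,260 g cyanuric acid.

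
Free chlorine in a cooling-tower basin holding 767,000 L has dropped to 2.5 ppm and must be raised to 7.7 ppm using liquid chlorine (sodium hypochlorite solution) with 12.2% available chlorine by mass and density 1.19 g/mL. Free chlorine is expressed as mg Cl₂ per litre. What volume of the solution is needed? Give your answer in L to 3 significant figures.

Chlorine deficit: 7.7 − 2.5 = 5.2 ppm = 5.2 mg/L as Cl₂.
Cl₂ equivalent needed: 5.2 mg/L × 767,000 L = 3,988,000 mg = 3988 g.
Product at 12.2% available chlorine: 3988 / 0.122 = 32,690 g.
Volume at density 1.19 g/mL: 32,690 g ÷ 1.19 g/mL = 27,470 mL.

27.5 L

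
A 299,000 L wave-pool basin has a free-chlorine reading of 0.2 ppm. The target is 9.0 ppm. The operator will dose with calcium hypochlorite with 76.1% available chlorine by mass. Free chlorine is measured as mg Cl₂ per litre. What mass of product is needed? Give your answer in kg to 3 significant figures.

3.46 kg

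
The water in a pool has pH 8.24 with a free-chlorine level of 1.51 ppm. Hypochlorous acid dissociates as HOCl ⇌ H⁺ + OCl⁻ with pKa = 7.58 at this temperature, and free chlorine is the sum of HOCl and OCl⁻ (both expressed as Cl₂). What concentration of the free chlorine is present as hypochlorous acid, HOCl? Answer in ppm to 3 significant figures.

[OCl⁻]/[HOCl] = 10^(pH − pKa) = 10^(8.24 − 7.58) = 10^0.66 = 4.571.
Fraction as HOCl = 1 / (1 + 4.571) = 0.1795.
HOCl = 0.1795 × 1.51 ppm = 0.2711 ppm.

0.271 ppm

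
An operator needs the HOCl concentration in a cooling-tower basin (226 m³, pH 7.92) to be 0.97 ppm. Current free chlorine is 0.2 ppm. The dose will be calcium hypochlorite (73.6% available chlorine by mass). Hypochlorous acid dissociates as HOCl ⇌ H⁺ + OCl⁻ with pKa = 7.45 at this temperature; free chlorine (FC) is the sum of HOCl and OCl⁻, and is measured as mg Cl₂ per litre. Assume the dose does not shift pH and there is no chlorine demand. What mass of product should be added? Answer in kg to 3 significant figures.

1.12 kg

Volume: 226 m³ = 226,000 L.
[OCl⁻]/[HOCl] = 10^(pH − pKa) = 10^(7.92 − 7.45) = 2.951; fraction as HOCl = 1/(1 + 2.951) = 0.2531.
Free chlorine required for 0.97 ppm HOCl: 0.97 / 0.2531 = 3.833 ppm.
FC to add: 3.833 − 0.2 = 3.633 mg/L as Cl₂.
Cl₂ equivalent: 3.633 mg/L × 226,000 L = 821 g.
Product at 73.6% available Cl: 821 / 0.736 = 1115 g.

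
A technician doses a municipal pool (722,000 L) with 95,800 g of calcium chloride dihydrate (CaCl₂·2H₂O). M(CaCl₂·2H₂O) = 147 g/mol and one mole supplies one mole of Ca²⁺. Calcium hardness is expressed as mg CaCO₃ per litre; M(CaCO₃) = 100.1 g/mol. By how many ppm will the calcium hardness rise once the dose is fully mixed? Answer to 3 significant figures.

Moles of Ca²⁺: 95,800 g ÷ 147 g/mol = 651.7 mol.
As CaCO₃: 651.7 mol × 100.1 g/mol = 65,240 g.
Rise: 65,240 g / 722,000 L × 1000 = 90.35 mg/L.

90.4 ppm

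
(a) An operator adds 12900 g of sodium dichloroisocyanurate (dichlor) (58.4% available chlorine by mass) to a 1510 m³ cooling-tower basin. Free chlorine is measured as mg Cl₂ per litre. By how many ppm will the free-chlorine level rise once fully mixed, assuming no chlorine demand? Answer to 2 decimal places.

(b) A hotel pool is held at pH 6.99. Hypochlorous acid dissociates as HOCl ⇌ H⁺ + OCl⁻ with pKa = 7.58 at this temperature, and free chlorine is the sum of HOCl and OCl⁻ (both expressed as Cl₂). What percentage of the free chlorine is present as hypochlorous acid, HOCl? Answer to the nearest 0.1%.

(a) Volume: 1510 m³ = 1,510,000 L.
(a) Available chlorine delivered: 12,900 g × 0.584 = 7534 g as Cl₂.
(a) Concentration rise: 7534 g / 1,510,000 L = 4.989 mg/L = 4.99 ppm.

(b) [OCl⁻]/[HOCl] = 10^(pH − pKa) = 10^(6.99 − 7.58) = 10^-0.59 = 0.257.
(b) Fraction as HOCl = 1 / (1 + 0.257) = 0.7955.

(a) 4.99 ppm; (b) 79.6%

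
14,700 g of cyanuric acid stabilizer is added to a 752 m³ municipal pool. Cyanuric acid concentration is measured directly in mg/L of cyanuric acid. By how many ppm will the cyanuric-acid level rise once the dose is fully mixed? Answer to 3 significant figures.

Volume: 752 m³ = 752,000 L.
Rise: 14,700 g / 752,000 L × 1000 = 19.55 mg/L.

19.5 ppm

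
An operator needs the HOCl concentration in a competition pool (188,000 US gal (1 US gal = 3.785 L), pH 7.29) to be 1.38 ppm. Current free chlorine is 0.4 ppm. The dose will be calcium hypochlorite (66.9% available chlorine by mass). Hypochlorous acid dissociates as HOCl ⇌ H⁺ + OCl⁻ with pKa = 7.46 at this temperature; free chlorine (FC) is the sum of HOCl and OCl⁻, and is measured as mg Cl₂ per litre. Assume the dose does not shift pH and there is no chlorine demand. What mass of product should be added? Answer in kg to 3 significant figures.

2.03 kg

Volume: 188,000 US gal × 3.785 L/gal = 711,580 L.
[OCl⁻]/[HOCl] = 10^(pH − pKa) = 10^(7.29 − 7.46) = 0.6761; fraction as HOCl = 1/(1 + 0.6761) = 0.5966.
Free chlorine required for 1.38 ppm HOCl: 1.38 / 0.5966 = 2.313 ppm.
FC to add: 2.313 − 0.4 = 1.913 mg/L as Cl₂.
Cl₂ equivalent: 1.913 mg/L × 711,580 L = 1361 g.
Product at 66.9% available Cl: 1361 / 0.669 = 2035 g.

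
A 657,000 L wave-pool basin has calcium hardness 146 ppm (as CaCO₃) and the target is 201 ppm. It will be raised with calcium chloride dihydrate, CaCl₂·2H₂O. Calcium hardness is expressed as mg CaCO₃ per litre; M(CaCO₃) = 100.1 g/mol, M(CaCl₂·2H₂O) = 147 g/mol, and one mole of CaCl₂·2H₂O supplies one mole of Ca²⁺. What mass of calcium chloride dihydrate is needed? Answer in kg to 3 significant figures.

Hardness to add: (201 − 146) = 55 mg/L as CaCO₃ × 657,000 L = 36,140 g as CaCO₃.
Moles of Ca²⁺ (1 mol Ca²⁺ ≡ 1 mol CaCO₃): 36,140 / 100.1 g/mol = 361 mol.
Mass of CaCl₂·2H₂O: 361 × 147 = 53,070 g.

53.1 kg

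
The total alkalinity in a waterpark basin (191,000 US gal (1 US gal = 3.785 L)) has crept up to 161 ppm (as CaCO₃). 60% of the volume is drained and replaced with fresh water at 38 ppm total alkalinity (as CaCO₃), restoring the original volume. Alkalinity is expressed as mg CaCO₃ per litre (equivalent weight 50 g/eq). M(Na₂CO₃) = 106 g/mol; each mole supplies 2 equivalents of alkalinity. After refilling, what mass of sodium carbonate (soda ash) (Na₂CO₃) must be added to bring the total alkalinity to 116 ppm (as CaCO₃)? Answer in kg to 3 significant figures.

Volume: 191,000 US gal × 3.785 L/gal = 722,935 L.
After draining 60% and refilling: 161 × 0.40 + 38 × 0.60 = 87.2 ppm.
Deficit to target: 116 − 87.2 = 28.8 mg/L.
As CaCO₃: 28.8 mg/L × 722,935 L = 20,820 g; ÷ 50 g/eq ÷ 2 = 208.2 mol Na₂CO₃.
Mass: 208.2 × 106 = 22,070 g.

22.1 kg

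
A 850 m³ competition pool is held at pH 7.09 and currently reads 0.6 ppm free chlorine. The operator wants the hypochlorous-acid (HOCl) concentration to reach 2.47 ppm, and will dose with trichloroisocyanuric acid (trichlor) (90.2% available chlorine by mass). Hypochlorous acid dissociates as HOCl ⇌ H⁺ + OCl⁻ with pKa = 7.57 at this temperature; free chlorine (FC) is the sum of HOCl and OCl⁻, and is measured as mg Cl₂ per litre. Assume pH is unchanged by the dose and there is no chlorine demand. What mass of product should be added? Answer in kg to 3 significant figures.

Volume: 850 m³ = 850,000 L.
[OCl⁻]/[HOCl] = 10^(pH − pKa) = 10^(7.09 − 7.57) = 0.3311; fraction as HOCl = 1/(1 + 0.3311) = 0.7512.
Free chlorine required for 2.47 ppm HOCl: 2.47 / 0.7512 = 3.288 ppm.
FC to add: 3.288 − 0.6 = 2.688 mg/L as Cl₂.
Cl₂ equivalent: 2.688 mg/L × 850,000 L = 2285 g.
Product at 90.2% available Cl: 2285 / 0.902 = 2533 g.

2.53 kg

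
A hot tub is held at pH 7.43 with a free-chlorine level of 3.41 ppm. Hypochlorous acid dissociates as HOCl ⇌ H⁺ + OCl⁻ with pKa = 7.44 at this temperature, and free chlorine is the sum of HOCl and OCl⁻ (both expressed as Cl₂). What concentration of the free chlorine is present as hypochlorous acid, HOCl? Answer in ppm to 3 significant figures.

1.72 ppm

[OCl⁻]/[HOCl] = 10^(pH − pKa) = 10^(7.43 − 7.44) = 10^-0.01 = 0.9772.
Fraction as HOCl = 1 / (1 + 0.9772) = 0.5058.
HOCl = 0.5058 × 3.41 ppm = 1.725 ppm.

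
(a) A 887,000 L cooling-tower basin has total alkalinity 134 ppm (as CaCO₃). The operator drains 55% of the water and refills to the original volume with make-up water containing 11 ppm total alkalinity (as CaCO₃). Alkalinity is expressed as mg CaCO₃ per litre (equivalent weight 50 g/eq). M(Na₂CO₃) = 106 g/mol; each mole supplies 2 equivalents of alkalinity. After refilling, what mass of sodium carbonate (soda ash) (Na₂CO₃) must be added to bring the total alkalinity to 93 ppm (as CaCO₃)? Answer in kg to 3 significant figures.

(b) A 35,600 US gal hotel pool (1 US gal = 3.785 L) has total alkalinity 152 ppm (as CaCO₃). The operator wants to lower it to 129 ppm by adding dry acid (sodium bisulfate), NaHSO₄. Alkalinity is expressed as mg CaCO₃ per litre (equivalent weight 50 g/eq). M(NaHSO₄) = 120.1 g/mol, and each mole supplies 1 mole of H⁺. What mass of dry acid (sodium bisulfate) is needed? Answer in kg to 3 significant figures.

(a) 25.1 kg; (b) 7.44 kg

(a) After draining 55% and refilling: 134 × 0.45 + 11 × 0.55 = 66.35 ppm.
(a) Deficit to target: 93 − 66.35 = 26.65 mg/L.
(a) As CaCO₃: 26.65 mg/L × 887,000 L = 23,640 g; ÷ 50 g/eq ÷ 2 = 236.4 mol Na₂CO₃.
(a) Mass: 236.4 × 106 = 25,060 g.

(b) Volume: 35,600 US gal × 3.785 L/gal = 134,746 L.
(b) Alkalinity to neutralize: (152 − 129) = 23 mg/L as CaCO₃ × 134,746 L = 3099 g as CaCO₃.
(b) Equivalents of H⁺ required: 3099 ÷ 50 g/eq = 61.98 eq = 61.98 mol NaHSO₄.
(b) Mass of NaHSO₄: 61.98 × 120.1 = 7444 g.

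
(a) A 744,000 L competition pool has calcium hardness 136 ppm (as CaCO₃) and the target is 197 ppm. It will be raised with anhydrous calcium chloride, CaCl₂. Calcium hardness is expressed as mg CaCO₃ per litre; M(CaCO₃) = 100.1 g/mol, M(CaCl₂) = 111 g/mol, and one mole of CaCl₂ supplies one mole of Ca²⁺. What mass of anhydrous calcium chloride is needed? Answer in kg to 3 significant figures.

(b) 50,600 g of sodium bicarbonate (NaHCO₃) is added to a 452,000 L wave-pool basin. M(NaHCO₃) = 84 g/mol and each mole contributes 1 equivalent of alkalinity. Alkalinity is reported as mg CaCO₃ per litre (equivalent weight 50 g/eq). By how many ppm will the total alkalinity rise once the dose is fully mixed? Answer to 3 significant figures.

(a) 50.3 kg; (b) 66.6 ppm

(a) Hardness to add: (197 − 136) = 61 mg/L as CaCO₃ × 744,000 L = 45,380 g as CaCO₃.
(a) Moles of Ca²⁺ (1 mol Ca²⁺ ≡ 1 mol CaCO₃): 45,380 / 100.1 g/mol = 453.4 mol.
(a) Mass of CaCl₂: 453.4 × 111 = 50,330 g.

(b) Moles of NaHCO₃: 50,600 g ÷ 84 g/mol = 602.4 mol → 602.4 eq of alkalinity.
(b) As CaCO₃: 602.4 eq × 50 g/eq = 30,120 g.
(b) Rise: 30,120 g / 452,000 L × 1000 = 66.64 mg/L.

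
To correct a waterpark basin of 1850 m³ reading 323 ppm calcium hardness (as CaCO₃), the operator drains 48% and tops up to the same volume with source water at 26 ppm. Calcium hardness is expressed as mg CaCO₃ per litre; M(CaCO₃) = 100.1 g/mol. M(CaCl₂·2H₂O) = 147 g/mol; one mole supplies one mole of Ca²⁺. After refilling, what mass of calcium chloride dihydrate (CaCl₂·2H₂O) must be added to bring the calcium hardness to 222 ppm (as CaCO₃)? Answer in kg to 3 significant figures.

113 kg

Volume: 1850 m³ = 1,850,000 L.
After draining 48% and refilling: 323 × 0.52 + 26 × 0.48 = 180.44 ppm.
Deficit to target: 222 − 180.44 = 41.56 mg/L.
As CaCO₃: 41.56 mg/L × 1,850,000 L = 76,890 g; ÷ 100.1 = 768.1 mol Ca²⁺.
Mass: 768.1 × 147 = 112,900 g.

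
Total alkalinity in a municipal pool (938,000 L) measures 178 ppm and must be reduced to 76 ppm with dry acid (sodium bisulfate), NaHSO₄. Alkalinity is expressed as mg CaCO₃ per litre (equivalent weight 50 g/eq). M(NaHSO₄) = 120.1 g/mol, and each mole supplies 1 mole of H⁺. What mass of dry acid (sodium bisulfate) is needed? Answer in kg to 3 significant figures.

Alkalinity to neutralize: (178 − 76) = 102 mg/L as CaCO₃ × 938,000 L = 95,680 g as CaCO₃.
Equivalents of H⁺ required: 95,680 ÷ 50 g/eq = 1914 eq = 1914 mol NaHSO₄.
Mass of NaHSO₄: 1914 × 120.1 = 229,800 g.

230 kg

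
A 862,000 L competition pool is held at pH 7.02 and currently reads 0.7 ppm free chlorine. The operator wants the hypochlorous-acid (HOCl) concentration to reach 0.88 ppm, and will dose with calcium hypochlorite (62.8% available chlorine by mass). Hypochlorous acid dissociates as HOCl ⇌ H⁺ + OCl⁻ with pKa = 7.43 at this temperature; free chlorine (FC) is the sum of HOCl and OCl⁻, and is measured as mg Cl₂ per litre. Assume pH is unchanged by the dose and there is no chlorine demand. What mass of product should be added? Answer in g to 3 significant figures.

717 g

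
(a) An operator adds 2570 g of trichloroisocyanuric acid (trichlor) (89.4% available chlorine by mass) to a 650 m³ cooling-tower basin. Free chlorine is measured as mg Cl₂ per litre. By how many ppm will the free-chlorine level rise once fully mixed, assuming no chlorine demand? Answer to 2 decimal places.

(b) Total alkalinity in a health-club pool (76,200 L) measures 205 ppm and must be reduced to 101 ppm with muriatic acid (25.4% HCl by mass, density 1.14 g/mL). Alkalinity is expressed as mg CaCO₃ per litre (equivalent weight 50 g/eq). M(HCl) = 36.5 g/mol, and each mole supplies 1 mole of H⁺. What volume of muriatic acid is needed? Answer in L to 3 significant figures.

(a) 3.53 ppm; (b) 20.0 L

(a) Volume: 650 m³ = 650,000 L.
(a) Available chlorine delivered: 2570 g × 0.894 = 2298 g as Cl₂.
(a) Concentration rise: 2298 g / 650,000 L = 3.535 mg/L = 3.53 ppm.

(b) Alkalinity to neutralize: (205 − 101) = 104 mg/L as CaCO₃ × 76,200 L = 7925 g as CaCO₃.
(b) Equivalents of H⁺ required: 7925 ÷ 50 g/eq = 158.5 eq = 158.5 mol HCl.
(b) Mass of HCl: 158.5 × 36.5 = 5785 g.
(b) Mass of 25.4% solution: 5785 / 0.254 = 22,780 g.
(b) Volume: 22,780 g ÷ 1.14 g/mL = 19,980 mL.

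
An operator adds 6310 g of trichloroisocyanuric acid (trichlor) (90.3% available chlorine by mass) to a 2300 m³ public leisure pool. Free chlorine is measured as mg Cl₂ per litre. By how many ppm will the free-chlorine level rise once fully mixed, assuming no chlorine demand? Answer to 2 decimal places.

Volume: 2300 m³ = 2,300,000 L.
Available chlorine delivered: 6310 g × 0.903 = 5698 g as Cl₂.
Concentration rise: 5698 g / 2,300,000 L = 2.477 mg/L = 2.48 ppm.

2.48 ppm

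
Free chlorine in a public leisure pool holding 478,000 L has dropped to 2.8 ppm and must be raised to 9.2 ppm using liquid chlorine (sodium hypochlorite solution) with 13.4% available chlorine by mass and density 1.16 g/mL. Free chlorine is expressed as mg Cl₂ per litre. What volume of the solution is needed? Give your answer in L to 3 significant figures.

19.7 L

Chlorine deficit: 9.2 − 2.8 = 6.4 ppm = 6.4 mg/L as Cl₂.
Cl₂ equivalent needed: 6.4 mg/L × 478,000 L = 3,059,000 mg = 3059 g.
Product at 13.4% available chlorine: 3059 / 0.134 = 22,830 g.
Volume at density 1.16 g/mL: 22,830 g ÷ 1.16 g/mL = 19,680 mL.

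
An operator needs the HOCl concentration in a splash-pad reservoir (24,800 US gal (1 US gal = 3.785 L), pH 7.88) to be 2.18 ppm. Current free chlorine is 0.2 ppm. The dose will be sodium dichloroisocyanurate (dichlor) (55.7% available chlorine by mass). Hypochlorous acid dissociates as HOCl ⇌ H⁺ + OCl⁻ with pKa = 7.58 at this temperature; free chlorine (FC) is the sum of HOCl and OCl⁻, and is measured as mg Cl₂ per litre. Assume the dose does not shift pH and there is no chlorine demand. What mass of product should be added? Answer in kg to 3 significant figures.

1.07 kg

Volume: 24,800 US gal × 3.785 L/gal = 93,868 L.
[OCl⁻]/[HOCl] = 10^(pH − pKa) = 10^(7.88 − 7.58) = 1.995; fraction as HOCl = 1/(1 + 1.995) = 0.3339.
Free chlorine required for 2.18 ppm HOCl: 2.18 / 0.3339 = 6.53 ppm.
FC to add: 6.53 − 0.2 = 6.33 mg/L as Cl₂.
Cl₂ equivalent: 6.33 mg/L × 93,868 L = 594.2 g.
Product at 55.7% available Cl: 594.2 / 0.557 = 1067 g.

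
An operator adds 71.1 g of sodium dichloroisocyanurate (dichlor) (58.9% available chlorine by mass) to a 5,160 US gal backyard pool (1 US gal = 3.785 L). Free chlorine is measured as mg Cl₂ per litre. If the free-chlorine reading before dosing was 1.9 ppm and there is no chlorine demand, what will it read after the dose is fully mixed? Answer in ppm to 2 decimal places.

Volume: 5,160 US gal × 3.785 L/gal = 19,531 L.
Available chlorine delivered: 71.1 g × 0.589 = 41.88 g as Cl₂.
Concentration rise: 41.88 g / 19,531 L = 2.144 mg/L = 2.14 ppm.
Final FC: 1.9 + 2.14 = 4.04 ppm.

4.04 ppm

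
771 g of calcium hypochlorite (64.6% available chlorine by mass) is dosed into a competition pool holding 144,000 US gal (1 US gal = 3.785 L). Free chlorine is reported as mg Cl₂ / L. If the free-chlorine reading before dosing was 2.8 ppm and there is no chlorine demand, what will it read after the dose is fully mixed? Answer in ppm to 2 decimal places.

Volume: 144,000 US gal × 3.785 L/gal = 545,040 L.
Available chlorine delivered: 771 g × 0.646 = 498.1 g as Cl₂.
Concentration rise: 498.1 g / 545,040 L = 0.9138 mg/L = 0.91 ppm.
Final FC: 2.8 + 0.91 = 3.71 ppm.

3.71 ppm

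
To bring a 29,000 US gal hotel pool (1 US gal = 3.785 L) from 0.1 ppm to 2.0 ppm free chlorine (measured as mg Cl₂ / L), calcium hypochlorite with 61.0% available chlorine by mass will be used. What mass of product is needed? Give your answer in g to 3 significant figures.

342 g

Volume: 29,000 US gal × 3.785 L/gal = 109,765 L.
Chlorine deficit: 2.0 − 0.1 = 1.9 ppm = 1.9 mg/L as Cl₂.
Cl₂ equivalent needed: 1.9 mg/L × 109,765 L = 208,600 mg = 208.6 g.
Product at 61.0% available chlorine: 208.6 / 0.61 = 341.9 g.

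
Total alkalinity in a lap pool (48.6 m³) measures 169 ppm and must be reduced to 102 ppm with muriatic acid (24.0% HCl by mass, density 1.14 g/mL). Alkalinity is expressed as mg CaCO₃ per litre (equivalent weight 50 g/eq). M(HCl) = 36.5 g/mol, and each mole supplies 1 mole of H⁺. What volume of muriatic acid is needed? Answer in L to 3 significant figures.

8.69 L

Volume: 48.6 m³ = 48,600 L.
Alkalinity to neutralize: (169 − 102) = 67 mg/L as CaCO₃ × 48,600 L = 3256 g as CaCO₃.
Equivalents of H⁺ required: 3256 ÷ 50 g/eq = 65.12 eq = 65.12 mol HCl.
Mass of HCl: 65.12 × 36.5 = 2377 g.
Mass of 24.0% solution: 2377 / 0.24 = 9904 g.
Volume: 9904 g ÷ 1.14 g/mL = 8688 mL.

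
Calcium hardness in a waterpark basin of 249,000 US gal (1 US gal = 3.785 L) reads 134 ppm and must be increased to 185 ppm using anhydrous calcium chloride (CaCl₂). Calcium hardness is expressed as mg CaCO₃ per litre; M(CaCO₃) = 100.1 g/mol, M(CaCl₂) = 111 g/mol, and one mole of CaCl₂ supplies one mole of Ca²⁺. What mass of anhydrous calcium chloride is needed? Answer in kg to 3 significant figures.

Volume: 249,000 US gal × 3.785 L/gal = 942,465 L.
Hardness to add: (185 − 134) = 51 mg/L as CaCO₃ × 942,465 L = 48,070 g as CaCO₃.
Moles of Ca²⁺ (1 mol Ca²⁺ ≡ 1 mol CaCO₃): 48,070 / 100.1 g/mol = 480.2 mol.
Mass of CaCl₂: 480.2 × 111 = 53,300 g.

53.3 kg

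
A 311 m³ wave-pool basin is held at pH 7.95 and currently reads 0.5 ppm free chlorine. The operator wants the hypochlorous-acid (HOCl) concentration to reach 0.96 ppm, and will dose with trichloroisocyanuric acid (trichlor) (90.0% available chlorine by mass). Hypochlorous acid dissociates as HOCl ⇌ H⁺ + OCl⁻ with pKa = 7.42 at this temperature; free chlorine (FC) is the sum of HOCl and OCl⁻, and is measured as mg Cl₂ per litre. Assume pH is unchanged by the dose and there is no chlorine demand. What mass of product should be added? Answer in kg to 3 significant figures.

Volume: 311 m³ = 311,000 L.
[OCl⁻]/[HOCl] = 10^(pH − pKa) = 10^(7.95 − 7.42) = 3.388; fraction as HOCl = 1/(1 + 3.388) = 0.2279.
Free chlorine required for 0.96 ppm HOCl: 0.96 / 0.2279 = 4.213 ppm.
FC to add: 4.213 − 0.5 = 3.713 mg/L as Cl₂.
Cl₂ equivalent: 3.713 mg/L × 311,000 L = 1155 g.
Product at 90.0% available Cl: 1155 / 0.9 = 1283 g.

1.28 kg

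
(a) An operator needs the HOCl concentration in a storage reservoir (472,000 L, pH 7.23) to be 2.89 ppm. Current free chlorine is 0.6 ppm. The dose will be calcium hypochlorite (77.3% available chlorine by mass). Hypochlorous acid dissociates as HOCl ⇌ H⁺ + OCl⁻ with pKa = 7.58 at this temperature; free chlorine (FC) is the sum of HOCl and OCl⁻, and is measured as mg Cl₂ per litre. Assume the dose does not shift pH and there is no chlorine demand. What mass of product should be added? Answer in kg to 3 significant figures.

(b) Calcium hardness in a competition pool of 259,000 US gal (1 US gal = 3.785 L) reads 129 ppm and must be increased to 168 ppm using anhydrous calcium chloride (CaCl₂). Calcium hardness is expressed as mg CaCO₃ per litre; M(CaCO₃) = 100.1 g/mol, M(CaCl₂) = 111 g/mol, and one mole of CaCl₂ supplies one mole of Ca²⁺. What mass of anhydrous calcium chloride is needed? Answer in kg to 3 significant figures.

(a) 2.19 kg; (b) 42.4 kg

(a) [OCl⁻]/[HOCl] = 10^(pH − pKa) = 10^(7.23 − 7.58) = 0.4467; fraction as HOCl = 1/(1 + 0.4467) = 0.6912.
(a) Free chlorine required for 2.89 ppm HOCl: 2.89 / 0.6912 = 4.181 ppm.
(a) FC to add: 4.181 − 0.6 = 3.581 mg/L as Cl₂.
(a) Cl₂ equivalent: 3.581 mg/L × 472,000 L = 1690 g.
(a) Product at 77.3% available Cl: 1690 / 0.773 = 2187 g.

(b) Volume: 259,000 US gal × 3.785 L/gal = 980,315 L.
(b) Hardness to add: (168 − 129) = 39 mg/L as CaCO₃ × 980,315 L = 38,230 g as CaCO₃.
(b) Moles of Ca²⁺ (1 mol Ca²⁺ ≡ 1 mol CaCO₃): 38,230 / 100.1 g/mol = 381.9 mol.
(b) Mass of CaCl₂: 381.9 × 111 = 42,400 g.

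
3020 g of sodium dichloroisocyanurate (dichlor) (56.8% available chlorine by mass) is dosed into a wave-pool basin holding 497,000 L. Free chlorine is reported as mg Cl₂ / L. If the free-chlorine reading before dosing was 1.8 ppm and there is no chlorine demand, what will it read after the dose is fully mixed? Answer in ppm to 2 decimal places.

Available chlorine delivered: 3020 g × 0.568 = 1715 g as Cl₂.
Concentration rise: 1715 g / 497,000 L = 3.451 mg/L = 3.45 ppm.
Final FC: 1.8 + 3.45 = 5.25 ppm.

5.25 ppm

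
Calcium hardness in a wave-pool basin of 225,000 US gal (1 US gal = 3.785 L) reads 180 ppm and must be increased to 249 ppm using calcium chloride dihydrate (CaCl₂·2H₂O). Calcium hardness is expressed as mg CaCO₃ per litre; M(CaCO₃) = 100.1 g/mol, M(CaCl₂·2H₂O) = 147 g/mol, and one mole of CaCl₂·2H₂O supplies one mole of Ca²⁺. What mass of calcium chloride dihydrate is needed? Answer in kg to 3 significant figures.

86.3 kg

Volume: 225,000 US gal × 3.785 L/gal = 851,625 L.
Hardness to add: (249 − 180) = 69 mg/L as CaCO₃ × 851,625 L = 58,760 g as CaCO₃.
Moles of Ca²⁺ (1 mol Ca²⁺ ≡ 1 mol CaCO₃): 58,760 / 100.1 g/mol = 587 mol.
Mass of CaCl₂·2H₂O: 587 × 147 = 86,290 g.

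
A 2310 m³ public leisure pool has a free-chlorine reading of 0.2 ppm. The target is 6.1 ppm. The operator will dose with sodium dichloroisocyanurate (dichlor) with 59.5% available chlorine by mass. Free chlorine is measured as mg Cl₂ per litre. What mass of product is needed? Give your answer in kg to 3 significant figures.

22.9 kg

Volume: 2310 m³ = 2,310,000 L.
Chlorine deficit: 6.1 − 0.2 = 5.9 ppm = 5.9 mg/L as Cl₂.
Cl₂ equivalent needed: 5.9 mg/L × 2,310,000 L = 13,630,000 mg = 13,630 g.
Product at 59.5% available chlorine: 13,630 / 0.595 = 22,910 g.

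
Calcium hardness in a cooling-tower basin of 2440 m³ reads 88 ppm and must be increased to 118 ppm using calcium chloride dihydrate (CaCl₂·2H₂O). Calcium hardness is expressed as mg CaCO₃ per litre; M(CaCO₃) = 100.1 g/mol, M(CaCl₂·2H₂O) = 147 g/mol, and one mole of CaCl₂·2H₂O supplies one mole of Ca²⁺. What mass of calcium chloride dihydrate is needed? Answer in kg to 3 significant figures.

107 kg

Volume: 2440 m³ = 2,440,000 L.
Hardness to add: (118 − 88) = 30 mg/L as CaCO₃ × 2,440,000 L = 73,200 g as CaCO₃.
Moles of Ca²⁺ (1 mol Ca²⁺ ≡ 1 mol CaCO₃): 73,200 / 100.1 g/mol = 731.3 mol.
Mass of CaCl₂·2H₂O: 731.3 × 147 = 107,500 g.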